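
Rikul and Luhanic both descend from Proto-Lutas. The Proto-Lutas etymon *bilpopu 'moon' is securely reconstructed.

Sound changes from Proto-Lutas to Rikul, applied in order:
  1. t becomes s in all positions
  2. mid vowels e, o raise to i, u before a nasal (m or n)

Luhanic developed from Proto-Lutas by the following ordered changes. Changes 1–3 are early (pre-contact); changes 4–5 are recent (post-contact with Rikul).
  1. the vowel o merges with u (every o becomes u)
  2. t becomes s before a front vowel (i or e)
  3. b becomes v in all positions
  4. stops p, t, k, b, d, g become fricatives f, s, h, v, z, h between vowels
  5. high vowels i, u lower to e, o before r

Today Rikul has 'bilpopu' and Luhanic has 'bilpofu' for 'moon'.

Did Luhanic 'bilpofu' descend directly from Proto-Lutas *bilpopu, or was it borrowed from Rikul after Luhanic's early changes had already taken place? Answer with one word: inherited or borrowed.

borrowed

If inherited, *bilpopu would pass through all of Luhanic's changes:
Luhanic: start from *bilpopu.
  rule 1 (vowel merger): bilpopu → bilpupu
  rule 2: no change — bilpupu
  rule 3 (unconditioned shift): bilpupu → vilpupu
  rule 4 (intervocalic lenition): vilpupu → vilpufu
  rule 5: no change — vilpufu
  ⇒ Luhanic vilpufu
If borrowed from Rikul 'bilpopu' after the early changes, it would undergo only the recent ones:
  rule 4 (intervocalic lenition): bilpopu → bilpofu
  rule 5 (pre-rhotic lowering): no change (bilpofu)
  ⇒ as a loan: bilpofu
Luhanic 'bilpofu' matches the loan outcome 'bilpofu', not the inherited 'vilpufu' — it skipped the early Luhanic changes, so it was borrowed from Rikul.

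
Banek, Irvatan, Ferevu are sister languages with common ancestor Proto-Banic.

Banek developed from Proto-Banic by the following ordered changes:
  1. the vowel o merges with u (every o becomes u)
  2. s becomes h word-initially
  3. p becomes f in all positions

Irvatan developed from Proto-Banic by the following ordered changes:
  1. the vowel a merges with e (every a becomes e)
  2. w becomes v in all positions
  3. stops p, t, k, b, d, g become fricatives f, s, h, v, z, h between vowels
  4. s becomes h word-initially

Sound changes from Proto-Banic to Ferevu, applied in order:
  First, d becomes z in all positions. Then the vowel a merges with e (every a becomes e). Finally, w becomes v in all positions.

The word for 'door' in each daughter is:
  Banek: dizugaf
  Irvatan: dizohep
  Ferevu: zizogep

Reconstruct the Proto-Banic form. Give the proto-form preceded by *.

Position 1: Banek has d, Irvatan has d, Ferevu has z. Banek preserves d here (none of its changes turn any other segment into d), so the proto-segment is *d.
Position 7: Banek has f, Irvatan has p, Ferevu has p. Irvatan preserves p here (none of its changes turn any other segment into p), so the proto-segment is *p.
Position 5: Banek has g, Irvatan has h, Ferevu has g. Banek preserves g here (none of its changes turn any other segment into g), so the proto-segment is *g.
This points to *dizogap. Verify forward in each daughter:
Banek: *dizogap > dizugap > dizugaf  (by vowel merger, unconditioned shift)
Irvatan: *dizogap > dizogep > dizohep  (by vowel merger, intervocalic lenition)
Ferevu: start from *dizogap.
  rule 1 (unconditioned shift): dizogap → zizogap
  rule 2 (vowel merger): zizogap → zizogep
  rule 3: no change — zizogep
  ⇒ Ferevu zizogep
*dizogap is the unique common source.

*dizogap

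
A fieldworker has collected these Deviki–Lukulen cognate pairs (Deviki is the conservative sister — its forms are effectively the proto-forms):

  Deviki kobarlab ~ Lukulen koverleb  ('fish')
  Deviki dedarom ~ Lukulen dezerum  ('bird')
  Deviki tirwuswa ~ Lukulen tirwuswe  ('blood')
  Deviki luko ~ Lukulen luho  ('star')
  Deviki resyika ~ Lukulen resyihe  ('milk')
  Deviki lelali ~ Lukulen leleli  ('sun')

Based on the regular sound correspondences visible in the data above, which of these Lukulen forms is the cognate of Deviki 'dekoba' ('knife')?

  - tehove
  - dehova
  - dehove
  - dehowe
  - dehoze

dehove

luko ~ luho — Deviki k corresponds to Lukulen h between vowels (before a back vowel).
kobarlab ~ koverleb — Deviki b corresponds to Lukulen v between vowels (before a back vowel).
tirwuswa ~ tirwuswe, resyika ~ resyihe — Deviki a corresponds to Lukulen e word-finally.
Applying these to Deviki 'dekoba':
  dekoba → dehoba   (k→h between vowels (before a back vowel))
  dehoba → dehova   (b→v between vowels (before a back vowel))
  dehova → dehove   (a→e word-finally)
So the Lukulen cognate is 'dehove'.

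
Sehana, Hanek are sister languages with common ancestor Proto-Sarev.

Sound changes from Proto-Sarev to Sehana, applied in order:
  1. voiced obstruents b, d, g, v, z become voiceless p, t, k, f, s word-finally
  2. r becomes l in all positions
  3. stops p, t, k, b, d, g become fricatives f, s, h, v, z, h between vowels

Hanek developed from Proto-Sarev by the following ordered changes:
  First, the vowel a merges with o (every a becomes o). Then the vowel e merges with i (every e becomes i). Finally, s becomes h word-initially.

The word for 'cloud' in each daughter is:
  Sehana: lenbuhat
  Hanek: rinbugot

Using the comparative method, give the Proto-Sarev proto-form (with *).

*renbugat

Position 2: Sehana has e, Hanek has i. Sehana preserves e here (none of its changes turn any other segment into e), so the proto-segment is *e.
Position 1: Sehana has l, Hanek has r. Hanek preserves r here (none of its changes turn any other segment into r), so the proto-segment is *r.
Position 6: Sehana has h, Hanek has g. Hanek preserves g here (none of its changes turn any other segment into g), so the proto-segment is *g.
This points to *renbugat. Verify forward in each daughter:
Sehana: start from *renbugat.
  rule 1: no change — renbugat
  rule 2 (unconditioned shift): renbugat → lenbugat
  rule 3 (intervocalic lenition): lenbugat → lenbuhat
  ⇒ Sehana lenbuhat
Hanek: *renbugat
  renbugat → renbugot   [vowel merger]
  renbugot → rinbugot   [vowel merger]
  rinbugot (rule 3 does not apply)
  giving Hanek rinbugot.
Only *renbugat yields all of Sehana lenbuhat, Hanek rinbugot.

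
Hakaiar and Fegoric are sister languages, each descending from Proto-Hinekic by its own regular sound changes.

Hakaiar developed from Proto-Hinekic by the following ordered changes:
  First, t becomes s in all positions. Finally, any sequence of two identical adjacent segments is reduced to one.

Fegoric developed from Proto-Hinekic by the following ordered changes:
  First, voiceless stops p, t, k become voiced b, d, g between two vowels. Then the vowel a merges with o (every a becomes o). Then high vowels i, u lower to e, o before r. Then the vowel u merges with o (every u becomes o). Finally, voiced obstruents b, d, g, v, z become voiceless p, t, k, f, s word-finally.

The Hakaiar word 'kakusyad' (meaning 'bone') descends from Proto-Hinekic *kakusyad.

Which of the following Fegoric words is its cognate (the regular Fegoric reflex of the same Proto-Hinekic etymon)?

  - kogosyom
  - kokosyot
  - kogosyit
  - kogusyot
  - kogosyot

kogosyot

Fegoric: *kakusyad
  kakusyad → kagusyad   [intervocalic voicing]
  kagusyad → kogusyod   [vowel merger]
  kogusyod (rule 3 does not apply)
  kogusyod → kogosyod   [vowel merger]
  kogosyod → kogosyot   [final devoicing]
  giving Fegoric kogosyot.
Among the options, 'kogosyot' alone shows every Fegoric change applied in order.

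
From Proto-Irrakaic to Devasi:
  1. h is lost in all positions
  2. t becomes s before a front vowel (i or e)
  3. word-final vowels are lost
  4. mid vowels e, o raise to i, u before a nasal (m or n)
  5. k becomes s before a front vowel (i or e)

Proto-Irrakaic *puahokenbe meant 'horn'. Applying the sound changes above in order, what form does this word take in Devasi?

Devasi: start from *puahokenbe.
  rule 1 (h-loss): puahokenbe → puaokenbe
  rule 2: no change — puaokenbe
  rule 3 (apocope): puaokenbe → puaokenb
  rule 4 (pre-nasal raising): puaokenb → puaokinb
  rule 5 (palatalisation): puaokinb → puaosinb
  ⇒ Devasi puaosinb

puaosinb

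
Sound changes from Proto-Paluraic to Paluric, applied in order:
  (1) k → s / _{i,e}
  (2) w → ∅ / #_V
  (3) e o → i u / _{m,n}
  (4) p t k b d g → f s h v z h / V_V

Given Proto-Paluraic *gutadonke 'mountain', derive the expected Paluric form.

gusazunse

Paluric: start from *gutadonke.
  rule 1 (palatalisation): gutadonke → gutadonse
  rule 2: no change — gutadonse
  rule 3 (pre-nasal raising): gutadonse → gutadunse
  rule 4 (intervocalic lenition): gutadunse → gusazunse
  ⇒ Paluric gusazunse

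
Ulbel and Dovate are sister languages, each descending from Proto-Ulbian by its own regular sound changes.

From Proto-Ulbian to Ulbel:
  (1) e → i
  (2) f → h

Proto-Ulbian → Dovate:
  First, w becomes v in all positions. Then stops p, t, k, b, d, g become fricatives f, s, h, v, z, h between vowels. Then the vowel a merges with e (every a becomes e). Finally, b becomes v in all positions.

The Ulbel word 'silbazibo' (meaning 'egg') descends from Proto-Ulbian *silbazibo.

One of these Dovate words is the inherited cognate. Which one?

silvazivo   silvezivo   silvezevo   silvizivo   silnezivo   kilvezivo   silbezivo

Dovate: start from *silbazibo.
  rule 1: no change — silbazibo
  rule 2 (intervocalic lenition): silbazibo → silbazivo
  rule 3 (vowel merger): silbazivo → silbezivo
  rule 4 (unconditioned shift): silbezivo → silvezivo
  ⇒ Dovate silvezivo
The other candidates each miss or misapply at least one Dovate change.

silvezivo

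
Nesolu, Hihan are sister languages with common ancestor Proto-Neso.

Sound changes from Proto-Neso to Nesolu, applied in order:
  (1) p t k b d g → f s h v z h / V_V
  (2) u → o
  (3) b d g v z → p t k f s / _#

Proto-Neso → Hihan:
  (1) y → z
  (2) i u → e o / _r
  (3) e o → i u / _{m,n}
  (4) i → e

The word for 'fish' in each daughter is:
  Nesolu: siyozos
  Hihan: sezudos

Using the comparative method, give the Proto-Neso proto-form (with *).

Position 4: Nesolu has o, Hihan has u. Taking the neighbouring segments as reconstructed: Nesolu o could go back to *o or *u; Hihan u can only go back to *u — the one source consistent with every daughter is *u.
Position 3: Nesolu has y, Hihan has z. Nesolu preserves y here (none of its changes turn any other segment into y), so the proto-segment is *y.
Continuing position by position gives *siyudos; check it forward:
Nesolu: start from *siyudos.
  rule 1 (intervocalic lenition): siyudos → siyuzos
  rule 2 (vowel merger): siyuzos → siyozos
  rule 3: no change — siyozos
  ⇒ Nesolu siyozos
Hihan: *siyudos
  siyudos → sizudos   [unconditioned shift]
  sizudos (rule 2 does not apply)
  sizudos (rule 3 does not apply)
  sizudos → sezudos   [vowel merger]
  giving Hihan sezudos.
Only *siyudos yields all of Nesolu siyozos, Hihan sezudos.

*siyudos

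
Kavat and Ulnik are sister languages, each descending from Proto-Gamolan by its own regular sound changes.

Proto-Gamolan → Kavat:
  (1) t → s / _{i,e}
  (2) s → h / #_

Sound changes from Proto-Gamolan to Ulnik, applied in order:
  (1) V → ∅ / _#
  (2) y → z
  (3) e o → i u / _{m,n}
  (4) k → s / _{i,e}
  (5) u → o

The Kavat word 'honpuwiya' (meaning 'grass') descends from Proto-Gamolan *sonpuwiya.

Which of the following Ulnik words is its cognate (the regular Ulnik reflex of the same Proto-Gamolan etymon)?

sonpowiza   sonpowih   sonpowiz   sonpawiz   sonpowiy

Ulnik: *sonpuwiya
  sonpuwiya → sonpuwiy   [apocope]
  sonpuwiy → sonpuwiz   [unconditioned shift]
  sonpuwiz → sunpuwiz   [pre-nasal raising]
  sunpuwiz (rule 4 does not apply)
  sunpuwiz → sonpowiz   [vowel merger]
  giving Ulnik sonpowiz.
Only 'sonpowiz' matches the regular Ulnik development of *sonpuwiya.

sonpowiz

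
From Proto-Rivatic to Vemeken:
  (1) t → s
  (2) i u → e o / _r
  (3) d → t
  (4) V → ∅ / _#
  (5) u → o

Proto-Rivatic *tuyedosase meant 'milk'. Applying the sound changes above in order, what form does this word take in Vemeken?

Vemeken: *tuyedosase
  tuyedosase → suyedosase   [unconditioned shift]
  suyedosase (rule 2 does not apply)
  suyedosase → suyetosase   [unconditioned shift]
  suyetosase → suyetosas   [apocope]
  suyetosas → soyetosas   [vowel merger]
  giving Vemeken soyetosas.

soyetosas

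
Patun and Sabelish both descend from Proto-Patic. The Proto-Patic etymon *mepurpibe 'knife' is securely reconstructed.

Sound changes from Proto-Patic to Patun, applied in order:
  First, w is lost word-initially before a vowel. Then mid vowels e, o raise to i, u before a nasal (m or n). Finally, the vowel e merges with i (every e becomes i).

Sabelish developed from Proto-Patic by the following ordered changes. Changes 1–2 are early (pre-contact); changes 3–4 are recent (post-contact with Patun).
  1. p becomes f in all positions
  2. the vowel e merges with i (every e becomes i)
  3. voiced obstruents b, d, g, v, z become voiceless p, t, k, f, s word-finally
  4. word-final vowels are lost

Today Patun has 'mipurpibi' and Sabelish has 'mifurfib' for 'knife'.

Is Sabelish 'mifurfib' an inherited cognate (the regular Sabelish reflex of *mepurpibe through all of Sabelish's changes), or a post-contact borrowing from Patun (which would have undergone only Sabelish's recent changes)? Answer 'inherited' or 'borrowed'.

If inherited, *mepurpibe would pass through all of Sabelish's changes:
Sabelish: *mepurpibe > mefurfibe > mifurfibi > mifurfib  (by unconditioned shift, vowel merger, apocope)
If borrowed from Patun 'mipurpibi' after the early changes, it would undergo only the recent ones:
  rule 3 (final devoicing): no change (mipurpibi)
  rule 4 (apocope): mipurpibi → mipurpib
  ⇒ as a loan: mipurpib
Sabelish 'mifurfib' matches the inherited outcome exactly, so it is an inherited cognate, not a loan.

inherited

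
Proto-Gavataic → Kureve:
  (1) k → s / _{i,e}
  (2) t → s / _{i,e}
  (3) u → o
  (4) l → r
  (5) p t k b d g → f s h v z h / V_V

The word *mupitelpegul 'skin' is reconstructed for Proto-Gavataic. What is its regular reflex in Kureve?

mofiserpehor

Kureve: start from *mupitelpegul.
  rule 1: no change — mupitelpegul
  rule 2 (palatalisation): mupitelpegul → mupiselpegul
  rule 3 (vowel merger): mupiselpegul → mopiselpegol
  rule 4 (unconditioned shift): mopiselpegol → mopiserpegor
  rule 5 (intervocalic lenition): mopiserpegor → mofiserpehor
  ⇒ Kureve mofiserpehor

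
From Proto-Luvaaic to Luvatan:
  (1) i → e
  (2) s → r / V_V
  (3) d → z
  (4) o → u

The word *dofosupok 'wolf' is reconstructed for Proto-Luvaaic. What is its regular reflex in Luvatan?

zufurupuk

Luvatan: *dofosupok
  dofosupok (rule 1 does not apply)
  dofosupok → doforupok   [rhotacism]
  doforupok → zoforupok   [unconditioned shift]
  zoforupok → zufurupuk   [vowel merger]
  giving Luvatan zufurupuk.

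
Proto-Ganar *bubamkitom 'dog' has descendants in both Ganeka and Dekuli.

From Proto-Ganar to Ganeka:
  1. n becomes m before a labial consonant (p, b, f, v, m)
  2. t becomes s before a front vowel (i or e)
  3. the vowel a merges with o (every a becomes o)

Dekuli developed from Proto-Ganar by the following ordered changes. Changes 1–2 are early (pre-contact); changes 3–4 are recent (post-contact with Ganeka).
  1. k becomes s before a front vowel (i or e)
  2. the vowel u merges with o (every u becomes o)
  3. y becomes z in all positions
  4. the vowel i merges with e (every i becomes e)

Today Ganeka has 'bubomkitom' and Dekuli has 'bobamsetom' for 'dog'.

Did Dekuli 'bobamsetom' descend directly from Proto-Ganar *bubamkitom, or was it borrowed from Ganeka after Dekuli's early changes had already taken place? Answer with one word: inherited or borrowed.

If inherited, *bubamkitom would pass through all of Dekuli's changes:
Dekuli: start from *bubamkitom.
  rule 1 (palatalisation): bubamkitom → bubamsitom
  rule 2 (vowel merger): bubamsitom → bobamsitom
  rule 3: no change — bobamsitom
  rule 4 (vowel merger): bobamsitom → bobamsetom
  ⇒ Dekuli bobamsetom
If borrowed from Ganeka 'bubomkitom' after the early changes, it would undergo only the recent ones:
  rule 3 (unconditioned shift): no change (bubomkitom)
  rule 4 (vowel merger): bubomkitom → bubomketom
  ⇒ as a loan: bubomketom
Dekuli 'bobamsetom' matches the inherited outcome exactly, so it is an inherited cognate, not a loan.

inherited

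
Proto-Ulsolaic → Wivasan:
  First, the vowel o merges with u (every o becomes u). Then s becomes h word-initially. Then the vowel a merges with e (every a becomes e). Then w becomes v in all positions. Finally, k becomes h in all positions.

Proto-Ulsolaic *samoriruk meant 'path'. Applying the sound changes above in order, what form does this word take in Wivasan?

hemuriruh

Wivasan: *samoriruk > samuriruk > hamuriruk > hemuriruk > hemuriruh  (by vowel merger, debuccalisation, vowel merger, unconditioned shift)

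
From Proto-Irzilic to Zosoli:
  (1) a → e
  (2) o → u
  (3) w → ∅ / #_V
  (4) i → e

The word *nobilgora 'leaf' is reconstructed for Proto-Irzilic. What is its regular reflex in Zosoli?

Zosoli: *nobilgora > nobilgore > nubilgure > nubelgure  (by vowel merger, vowel merger, vowel merger)

nubelgure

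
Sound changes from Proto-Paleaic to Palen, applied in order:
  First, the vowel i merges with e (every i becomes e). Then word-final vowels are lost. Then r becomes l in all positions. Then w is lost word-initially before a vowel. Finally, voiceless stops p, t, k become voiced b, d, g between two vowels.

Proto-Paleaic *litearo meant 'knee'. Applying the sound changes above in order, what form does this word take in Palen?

ledeal

Palen: *litearo > letearo > letear > leteal > ledeal  (by vowel merger, apocope, unconditioned shift, intervocalic voicing)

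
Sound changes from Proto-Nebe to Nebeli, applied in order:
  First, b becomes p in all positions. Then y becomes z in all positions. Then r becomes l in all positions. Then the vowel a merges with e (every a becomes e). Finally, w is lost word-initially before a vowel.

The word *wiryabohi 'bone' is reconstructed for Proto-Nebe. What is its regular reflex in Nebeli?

ilzepohi

Nebeli: start from *wiryabohi.
  rule 1 (unconditioned shift): wiryabohi → wiryapohi
  rule 2 (unconditioned shift): wiryapohi → wirzapohi
  rule 3 (unconditioned shift): wirzapohi → wilzapohi
  rule 4 (vowel merger): wilzapohi → wilzepohi
  rule 5 (glide loss): wilzepohi → ilzepohi
  ⇒ Nebeli ilzepohi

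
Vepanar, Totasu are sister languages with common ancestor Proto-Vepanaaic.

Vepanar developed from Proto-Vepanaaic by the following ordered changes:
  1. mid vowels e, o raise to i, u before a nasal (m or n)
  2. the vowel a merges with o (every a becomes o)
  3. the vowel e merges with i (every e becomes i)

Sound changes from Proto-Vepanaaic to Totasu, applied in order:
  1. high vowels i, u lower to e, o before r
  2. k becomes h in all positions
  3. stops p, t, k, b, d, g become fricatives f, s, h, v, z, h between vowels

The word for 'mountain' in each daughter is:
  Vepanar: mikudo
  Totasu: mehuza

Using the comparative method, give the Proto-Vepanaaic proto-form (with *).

Position 6: Vepanar has o, Totasu has a. Totasu preserves a here (none of its changes turn any other segment into a), so the proto-segment is *a.
Position 2: Vepanar has i, Totasu has e. Taking the neighbouring segments as reconstructed: Vepanar i could go back to *e or *i; Totasu e can only go back to *e — the one source consistent with every daughter is *e.
Verify the candidate proto-form against each daughter:
Vepanar: *mekuda
  mekuda (rule 1 does not apply)
  mekuda → mekudo   [vowel merger]
  mekudo → mikudo   [vowel merger]
  giving Vepanar mikudo.
Totasu: *mekuda > mehuda > mehuza  (by unconditioned shift, intervocalic lenition)
No other proto-form is consistent with every reflex, so the reconstruction is *mekuda.

*mekuda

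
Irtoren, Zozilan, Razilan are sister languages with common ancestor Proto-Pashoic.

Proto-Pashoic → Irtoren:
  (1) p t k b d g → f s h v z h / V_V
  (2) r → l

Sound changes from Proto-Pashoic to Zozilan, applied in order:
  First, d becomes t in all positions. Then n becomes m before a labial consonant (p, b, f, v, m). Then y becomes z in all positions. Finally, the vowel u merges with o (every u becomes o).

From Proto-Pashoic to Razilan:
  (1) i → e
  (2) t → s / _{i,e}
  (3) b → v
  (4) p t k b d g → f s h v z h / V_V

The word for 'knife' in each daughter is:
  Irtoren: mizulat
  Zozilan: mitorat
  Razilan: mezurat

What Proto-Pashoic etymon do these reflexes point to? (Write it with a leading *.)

*midurat

Position 5: Irtoren has l, Zozilan has r, Razilan has r. Zozilan preserves r here (none of its changes turn any other segment into r), so the proto-segment is *r.
Position 4: Irtoren has u, Zozilan has o, Razilan has u. Irtoren preserves u here (none of its changes turn any other segment into u), so the proto-segment is *u.
This points to *midurat. Verify forward in each daughter:
Irtoren: *midurat > mizurat > mizulat  (by intervocalic lenition, unconditioned shift)
Zozilan: start from *midurat.
  rule 1 (unconditioned shift): midurat → miturat
  rule 2: no change — miturat
  rule 3: no change — miturat
  rule 4 (vowel merger): miturat → mitorat
  ⇒ Zozilan mitorat
Razilan: start from *midurat.
  rule 1 (vowel merger): midurat → medurat
  rule 2: no change — medurat
  rule 3: no change — medurat
  rule 4 (intervocalic lenition): medurat → mezurat
  ⇒ Razilan mezurat
*midurat is the unique common source.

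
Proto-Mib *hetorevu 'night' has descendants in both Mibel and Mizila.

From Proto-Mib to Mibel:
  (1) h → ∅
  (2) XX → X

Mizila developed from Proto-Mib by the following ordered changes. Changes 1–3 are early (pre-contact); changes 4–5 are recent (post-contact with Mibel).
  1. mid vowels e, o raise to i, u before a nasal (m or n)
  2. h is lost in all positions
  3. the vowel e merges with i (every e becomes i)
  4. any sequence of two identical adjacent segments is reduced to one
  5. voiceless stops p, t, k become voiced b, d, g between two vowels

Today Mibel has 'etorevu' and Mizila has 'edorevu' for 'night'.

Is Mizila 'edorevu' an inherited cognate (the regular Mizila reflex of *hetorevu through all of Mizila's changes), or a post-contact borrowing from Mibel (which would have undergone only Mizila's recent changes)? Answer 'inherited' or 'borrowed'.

If inherited, *hetorevu would pass through all of Mizila's changes:
Mizila: *hetorevu
  hetorevu (rule 1 does not apply)
  hetorevu → etorevu   [h-loss]
  etorevu → itorivu   [vowel merger]
  itorivu (rule 4 does not apply)
  itorivu → idorivu   [intervocalic voicing]
  giving Mizila idorivu.
If borrowed from Mibel 'etorevu' after the early changes, it would undergo only the recent ones:
  rule 4 (degemination): no change (etorevu)
  rule 5 (intervocalic voicing): etorevu → edorevu
  ⇒ as a loan: edorevu
Mizila 'edorevu' matches the loan outcome 'edorevu', not the inherited 'idorivu' — it skipped the early Mizila changes, so it was borrowed from Mibel.

borrowed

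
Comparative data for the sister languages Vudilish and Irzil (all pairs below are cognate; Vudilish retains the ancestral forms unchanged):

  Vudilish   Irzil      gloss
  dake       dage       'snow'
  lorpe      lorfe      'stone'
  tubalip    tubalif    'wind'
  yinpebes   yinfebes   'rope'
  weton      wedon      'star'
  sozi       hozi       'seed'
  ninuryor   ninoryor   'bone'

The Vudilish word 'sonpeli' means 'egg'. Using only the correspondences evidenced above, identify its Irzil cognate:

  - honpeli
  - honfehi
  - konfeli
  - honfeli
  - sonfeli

honfeli

sozi ~ hozi — Vudilish s corresponds to Irzil h word-initially before a back vowel.
lorpe ~ lorfe, yinpebes ~ yinfebes — Vudilish p corresponds to Irzil f after a consonant, before a front vowel.
Applying these to Vudilish 'sonpeli':
  sonpeli → honpeli   (s→h word-initially before a back vowel)
  honpeli → honfeli   (p→f after a consonant, before a front vowel)
So the Irzil cognate is 'honfeli'.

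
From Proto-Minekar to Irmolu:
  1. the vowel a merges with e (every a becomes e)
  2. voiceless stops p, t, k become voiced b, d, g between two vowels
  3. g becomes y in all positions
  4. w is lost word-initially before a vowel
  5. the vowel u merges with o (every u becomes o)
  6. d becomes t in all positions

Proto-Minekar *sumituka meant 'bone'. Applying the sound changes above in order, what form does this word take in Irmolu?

Irmolu: *sumituka
  sumituka → sumituke   [vowel merger]
  sumituke → sumiduge   [intervocalic voicing]
  sumiduge → sumiduye   [unconditioned shift]
  sumiduye (rule 4 does not apply)
  sumiduye → somidoye   [vowel merger]
  somidoye → somitoye   [unconditioned shift]
  giving Irmolu somitoye.

somitoye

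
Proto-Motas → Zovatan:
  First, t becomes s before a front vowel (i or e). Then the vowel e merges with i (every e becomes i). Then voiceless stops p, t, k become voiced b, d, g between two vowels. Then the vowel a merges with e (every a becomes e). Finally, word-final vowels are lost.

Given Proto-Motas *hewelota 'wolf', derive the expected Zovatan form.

hiwilod

Zovatan: *hewelota > hiwilota > hiwiloda > hiwilode > hiwilod  (by vowel merger, intervocalic voicing, vowel merger, apocope)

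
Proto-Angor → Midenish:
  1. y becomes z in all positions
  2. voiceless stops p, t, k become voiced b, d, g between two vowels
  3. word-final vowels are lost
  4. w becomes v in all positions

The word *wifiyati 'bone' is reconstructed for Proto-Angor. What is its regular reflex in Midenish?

Midenish: start from *wifiyati.
  rule 1 (unconditioned shift): wifiyati → wifizati
  rule 2 (intervocalic voicing): wifizati → wifizadi
  rule 3 (apocope): wifizadi → wifizad
  rule 4 (unconditioned shift): wifizad → vifizad
  ⇒ Midenish vifizad

vifizad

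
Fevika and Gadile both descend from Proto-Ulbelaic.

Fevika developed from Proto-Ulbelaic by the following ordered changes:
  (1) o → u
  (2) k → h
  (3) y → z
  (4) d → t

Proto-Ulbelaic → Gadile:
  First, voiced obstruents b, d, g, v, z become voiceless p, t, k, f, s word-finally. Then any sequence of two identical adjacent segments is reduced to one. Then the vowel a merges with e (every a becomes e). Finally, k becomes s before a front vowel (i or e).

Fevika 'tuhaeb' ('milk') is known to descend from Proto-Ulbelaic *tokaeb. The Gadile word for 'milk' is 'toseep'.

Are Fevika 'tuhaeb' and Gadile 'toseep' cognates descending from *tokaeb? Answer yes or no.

yes

Derive the expected Gadile reflex of *tokaeb:
Gadile: *tokaeb > tokaep > tokeep > toseep  (by final devoicing, vowel merger, palatalisation)
Gadile 'toseep' matches the regular reflex exactly, so the pair is cognate.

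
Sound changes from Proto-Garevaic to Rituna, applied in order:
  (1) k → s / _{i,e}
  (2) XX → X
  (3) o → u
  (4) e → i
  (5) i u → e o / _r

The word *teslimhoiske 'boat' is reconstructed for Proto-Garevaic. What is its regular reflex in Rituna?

tislimhuisi

Rituna: *teslimhoiske > teslimhoisse > teslimhoise > teslimhuise > tislimhuisi  (by palatalisation, degemination, vowel merger, vowel merger)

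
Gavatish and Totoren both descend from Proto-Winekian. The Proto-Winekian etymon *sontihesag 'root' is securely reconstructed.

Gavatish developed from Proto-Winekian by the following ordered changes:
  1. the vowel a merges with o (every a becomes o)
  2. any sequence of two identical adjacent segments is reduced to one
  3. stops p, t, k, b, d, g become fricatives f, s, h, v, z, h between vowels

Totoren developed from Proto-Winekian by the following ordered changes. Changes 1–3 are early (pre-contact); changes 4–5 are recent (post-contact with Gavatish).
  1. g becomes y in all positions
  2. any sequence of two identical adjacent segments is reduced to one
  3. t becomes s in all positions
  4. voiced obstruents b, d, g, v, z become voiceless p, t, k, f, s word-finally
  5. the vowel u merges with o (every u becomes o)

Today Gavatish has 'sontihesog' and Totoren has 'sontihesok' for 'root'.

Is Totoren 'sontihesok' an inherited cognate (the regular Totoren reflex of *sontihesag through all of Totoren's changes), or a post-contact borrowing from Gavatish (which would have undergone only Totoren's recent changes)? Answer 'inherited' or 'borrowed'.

borrowed

If inherited, *sontihesag would pass through all of Totoren's changes:
Totoren: *sontihesag
  sontihesag → sontihesay   [unconditioned shift]
  sontihesay (rule 2 does not apply)
  sontihesay → sonsihesay   [unconditioned shift]
  sonsihesay (rule 4 does not apply)
  sonsihesay (rule 5 does not apply)
  giving Totoren sonsihesay.
If borrowed from Gavatish 'sontihesog' after the early changes, it would undergo only the recent ones:
  rule 4 (final devoicing): sontihesog → sontihesok
  rule 5 (vowel merger): no change (sontihesok)
  ⇒ as a loan: sontihesok
Totoren 'sontihesok' matches the loan outcome 'sontihesok', not the inherited 'sonsihesay' — it skipped the early Totoren changes, so it was borrowed from Gavatish.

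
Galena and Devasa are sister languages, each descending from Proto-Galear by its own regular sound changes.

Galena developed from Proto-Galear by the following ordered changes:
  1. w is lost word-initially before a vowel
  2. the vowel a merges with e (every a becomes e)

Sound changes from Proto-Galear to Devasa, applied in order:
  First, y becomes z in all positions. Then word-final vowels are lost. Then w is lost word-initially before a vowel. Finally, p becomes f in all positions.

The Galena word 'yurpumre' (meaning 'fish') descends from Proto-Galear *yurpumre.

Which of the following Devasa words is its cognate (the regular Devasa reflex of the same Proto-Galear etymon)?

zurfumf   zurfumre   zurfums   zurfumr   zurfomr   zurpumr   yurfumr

Devasa: start from *yurpumre.
  rule 1 (unconditioned shift): yurpumre → zurpumre
  rule 2 (apocope): zurpumre → zurpumr
  rule 3: no change — zurpumr
  rule 4 (unconditioned shift): zurpumr → zurfumr
  ⇒ Devasa zurfumr
Among the options, 'zurfumr' alone shows every Devasa change applied in order.

zurfumr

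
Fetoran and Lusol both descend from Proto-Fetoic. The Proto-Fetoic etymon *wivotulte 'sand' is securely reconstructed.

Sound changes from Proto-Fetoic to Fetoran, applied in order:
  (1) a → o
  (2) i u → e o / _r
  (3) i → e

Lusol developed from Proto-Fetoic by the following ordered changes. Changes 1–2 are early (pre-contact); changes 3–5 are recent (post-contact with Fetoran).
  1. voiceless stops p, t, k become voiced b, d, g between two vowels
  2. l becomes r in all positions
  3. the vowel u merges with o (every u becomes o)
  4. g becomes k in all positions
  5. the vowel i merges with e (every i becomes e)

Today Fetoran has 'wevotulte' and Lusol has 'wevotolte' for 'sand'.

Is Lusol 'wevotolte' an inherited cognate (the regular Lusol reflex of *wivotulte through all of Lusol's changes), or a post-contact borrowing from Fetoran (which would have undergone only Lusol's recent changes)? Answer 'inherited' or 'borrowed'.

borrowed

If inherited, *wivotulte would pass through all of Lusol's changes:
Lusol: *wivotulte > wivodulte > wivodurte > wivodorte > wevodorte  (by intervocalic voicing, unconditioned shift, vowel merger, vowel merger)
If borrowed from Fetoran 'wevotulte' after the early changes, it would undergo only the recent ones:
  rule 3 (vowel merger): wevotulte → wevotolte
  rule 4 (unconditioned shift): no change (wevotolte)
  rule 5 (vowel merger): no change (wevotolte)
  ⇒ as a loan: wevotolte
Lusol 'wevotolte' matches the loan outcome 'wevotolte', not the inherited 'wevodorte' — it skipped the early Lusol changes, so it was borrowed from Fetoran.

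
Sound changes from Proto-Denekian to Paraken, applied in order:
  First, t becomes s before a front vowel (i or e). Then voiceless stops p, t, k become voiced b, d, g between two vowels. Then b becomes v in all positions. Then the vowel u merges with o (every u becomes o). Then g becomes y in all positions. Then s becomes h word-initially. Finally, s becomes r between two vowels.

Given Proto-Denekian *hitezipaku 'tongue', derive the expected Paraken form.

Paraken: *hitezipaku
  hitezipaku → hisezipaku   [palatalisation]
  hisezipaku → hisezibagu   [intervocalic voicing]
  hisezibagu → hisezivagu   [unconditioned shift]
  hisezivagu → hisezivago   [vowel merger]
  hisezivago → hisezivayo   [unconditioned shift]
  hisezivayo (rule 6 does not apply)
  hisezivayo → hirezivayo   [rhotacism]
  giving Paraken hirezivayo.

hirezivayo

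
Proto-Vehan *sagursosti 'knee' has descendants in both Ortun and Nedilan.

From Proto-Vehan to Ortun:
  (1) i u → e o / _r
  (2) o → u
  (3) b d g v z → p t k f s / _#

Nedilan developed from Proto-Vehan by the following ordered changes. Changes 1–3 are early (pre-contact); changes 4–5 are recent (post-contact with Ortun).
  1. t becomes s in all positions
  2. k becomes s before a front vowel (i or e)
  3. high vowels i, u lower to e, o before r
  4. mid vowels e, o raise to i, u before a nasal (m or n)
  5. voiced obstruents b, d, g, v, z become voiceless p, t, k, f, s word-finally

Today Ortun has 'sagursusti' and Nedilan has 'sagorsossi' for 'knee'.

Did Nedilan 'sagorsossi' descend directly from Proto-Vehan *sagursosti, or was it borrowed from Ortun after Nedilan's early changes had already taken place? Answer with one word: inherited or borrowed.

inherited

If inherited, *sagursosti would pass through all of Nedilan's changes:
Nedilan: *sagursosti > sagursossi > sagorsossi  (by unconditioned shift, pre-rhotic lowering)
If borrowed from Ortun 'sagursusti' after the early changes, it would undergo only the recent ones:
  rule 4 (pre-nasal raising): no change (sagursusti)
  rule 5 (final devoicing): no change (sagursusti)
  ⇒ as a loan: sagursusti
Nedilan 'sagorsossi' matches the inherited outcome exactly, so it is an inherited cognate, not a loan.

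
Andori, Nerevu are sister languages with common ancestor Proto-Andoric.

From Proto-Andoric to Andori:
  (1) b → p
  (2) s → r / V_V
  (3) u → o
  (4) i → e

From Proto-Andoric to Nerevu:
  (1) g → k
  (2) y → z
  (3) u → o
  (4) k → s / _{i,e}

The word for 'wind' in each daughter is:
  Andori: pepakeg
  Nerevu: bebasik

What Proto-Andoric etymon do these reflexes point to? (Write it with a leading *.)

*bebakig

Position 5: Andori has k, Nerevu has s. Andori preserves k here (none of its changes turn any other segment into k), so the proto-segment is *k.
Position 3: Andori has p, Nerevu has b. Nerevu preserves b here (none of its changes turn any other segment into b), so the proto-segment is *b.
Continuing position by position gives *bebakig; check it forward:
Andori: *bebakig > pepakig > pepakeg  (by unconditioned shift, vowel merger)
Nerevu: *bebakig
  bebakig → bebakik   [unconditioned shift]
  bebakik (rule 2 does not apply)
  bebakik (rule 3 does not apply)
  bebakik → bebasik   [palatalisation]
  giving Nerevu bebasik.
No other proto-form is consistent with every reflex, so the reconstruction is *bebakig.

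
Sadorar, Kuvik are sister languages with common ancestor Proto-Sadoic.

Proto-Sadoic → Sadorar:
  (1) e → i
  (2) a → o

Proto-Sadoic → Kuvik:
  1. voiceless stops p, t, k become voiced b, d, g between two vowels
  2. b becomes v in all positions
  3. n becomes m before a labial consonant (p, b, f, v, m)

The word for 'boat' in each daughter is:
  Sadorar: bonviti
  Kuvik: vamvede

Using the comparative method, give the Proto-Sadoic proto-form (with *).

*banvete

Position 5: Sadorar has i, Kuvik has e. Kuvik preserves e here (none of its changes turn any other segment into e), so the proto-segment is *e.
Position 1: Sadorar has b, Kuvik has v. Sadorar preserves b here (none of its changes turn any other segment into b), so the proto-segment is *b.
Verify the candidate proto-form against each daughter:
Sadorar: *banvete
  banvete → banviti   [vowel merger]
  banviti → bonviti   [vowel merger]
  giving Sadorar bonviti.
Kuvik: *banvete > banvede > vanvede > vamvede  (by intervocalic voicing, unconditioned shift, nasal place assimilation)
Only *banvete yields all of Sadorar bonviti, Kuvik vamvede.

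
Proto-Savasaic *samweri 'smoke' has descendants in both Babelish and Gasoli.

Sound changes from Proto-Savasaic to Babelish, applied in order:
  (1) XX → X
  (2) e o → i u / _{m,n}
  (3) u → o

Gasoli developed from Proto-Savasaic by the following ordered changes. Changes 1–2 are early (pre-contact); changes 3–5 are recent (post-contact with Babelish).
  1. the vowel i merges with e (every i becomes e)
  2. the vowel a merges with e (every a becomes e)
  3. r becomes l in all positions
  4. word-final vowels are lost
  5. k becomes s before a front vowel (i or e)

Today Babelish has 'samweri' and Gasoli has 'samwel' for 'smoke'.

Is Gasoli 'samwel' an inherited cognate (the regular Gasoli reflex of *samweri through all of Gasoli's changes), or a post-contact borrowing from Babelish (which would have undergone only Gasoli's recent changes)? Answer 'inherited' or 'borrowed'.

If inherited, *samweri would pass through all of Gasoli's changes:
Gasoli: start from *samweri.
  rule 1 (vowel merger): samweri → samwere
  rule 2 (vowel merger): samwere → semwere
  rule 3 (unconditioned shift): semwere → semwele
  rule 4 (apocope): semwele → semwel
  rule 5: no change — semwel
  ⇒ Gasoli semwel
If borrowed from Babelish 'samweri' after the early changes, it would undergo only the recent ones:
  rule 3 (unconditioned shift): samweri → samweli
  rule 4 (apocope): samweli → samwel
  rule 5 (palatalisation): no change (samwel)
  ⇒ as a loan: samwel
Gasoli 'samwel' matches the loan outcome 'samwel', not the inherited 'semwel' — it skipped the early Gasoli changes, so it was borrowed from Babelish.

borrowed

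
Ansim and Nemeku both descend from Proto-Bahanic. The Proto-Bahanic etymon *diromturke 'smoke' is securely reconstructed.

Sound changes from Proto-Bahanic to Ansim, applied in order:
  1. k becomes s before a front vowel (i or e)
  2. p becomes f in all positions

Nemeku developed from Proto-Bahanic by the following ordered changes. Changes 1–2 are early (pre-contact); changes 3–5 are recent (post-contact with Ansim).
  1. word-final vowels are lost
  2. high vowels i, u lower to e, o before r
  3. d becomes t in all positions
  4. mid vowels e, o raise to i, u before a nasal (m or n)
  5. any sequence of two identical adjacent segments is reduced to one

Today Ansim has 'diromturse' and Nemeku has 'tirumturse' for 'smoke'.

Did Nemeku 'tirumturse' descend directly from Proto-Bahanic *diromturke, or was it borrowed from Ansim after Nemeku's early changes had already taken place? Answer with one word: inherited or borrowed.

If inherited, *diromturke would pass through all of Nemeku's changes:
Nemeku: start from *diromturke.
  rule 1 (apocope): diromturke → diromturk
  rule 2 (pre-rhotic lowering): diromturk → deromtork
  rule 3 (unconditioned shift): deromtork → teromtork
  rule 4 (pre-nasal raising): teromtork → terumtork
  rule 5: no change — terumtork
  ⇒ Nemeku terumtork
If borrowed from Ansim 'diromturse' after the early changes, it would undergo only the recent ones:
  rule 3 (unconditioned shift): diromturse → tiromturse
  rule 4 (pre-nasal raising): tiromturse → tirumturse
  rule 5 (degemination): no change (tirumturse)
  ⇒ as a loan: tirumturse
Nemeku 'tirumturse' matches the loan outcome 'tirumturse', not the inherited 'terumtork' — it skipped the early Nemeku changes, so it was borrowed from Ansim.

borrowed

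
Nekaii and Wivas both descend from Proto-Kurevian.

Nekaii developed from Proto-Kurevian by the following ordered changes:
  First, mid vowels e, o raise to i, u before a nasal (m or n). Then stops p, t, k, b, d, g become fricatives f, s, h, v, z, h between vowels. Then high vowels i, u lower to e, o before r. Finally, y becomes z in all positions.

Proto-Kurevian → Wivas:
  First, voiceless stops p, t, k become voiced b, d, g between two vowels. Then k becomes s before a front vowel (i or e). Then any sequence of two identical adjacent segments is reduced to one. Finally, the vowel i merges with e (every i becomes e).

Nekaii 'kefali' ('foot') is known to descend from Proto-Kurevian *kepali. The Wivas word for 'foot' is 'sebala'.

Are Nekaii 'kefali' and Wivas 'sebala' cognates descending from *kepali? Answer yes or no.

no

Derive the expected Wivas reflex of *kepali:
Wivas: *kepali
  kepali → kebali   [intervocalic voicing]
  kebali → sebali   [palatalisation]
  sebali (rule 3 does not apply)
  sebali → sebale   [vowel merger]
  giving Wivas sebale.
The regular Wivas reflex would be 'sebale', but the attested form is 'sebala'. The correspondence is irregular, so they are not cognates (the Wivas form has a different source).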